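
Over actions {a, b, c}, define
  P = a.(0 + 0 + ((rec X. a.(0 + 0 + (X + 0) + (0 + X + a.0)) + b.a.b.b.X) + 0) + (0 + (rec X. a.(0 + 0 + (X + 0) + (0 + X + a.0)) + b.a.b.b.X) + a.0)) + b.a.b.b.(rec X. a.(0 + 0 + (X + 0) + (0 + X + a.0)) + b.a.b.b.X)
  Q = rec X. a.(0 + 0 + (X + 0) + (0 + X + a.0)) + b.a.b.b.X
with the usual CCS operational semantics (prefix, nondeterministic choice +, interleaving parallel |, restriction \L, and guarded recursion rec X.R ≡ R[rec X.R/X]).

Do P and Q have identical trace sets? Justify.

P's transition system — 7 states:
  u0 = a.(0 + 0 + ((rec X. a.(0 + 0 + (X + 0) + (0 + X + a.0)) + b.a.b.b.X) + 0) + (0 + (rec X. a.(0 + 0 + (X + 0) + (0 + X + a.0)) + b.a.b.b.X) + a.0)) + b.a.b.b.(rec X. a.(0 + 0 + (X + 0) + (0 + X + a.0)) + b.a.b.b.X) has moves =a=> u1, =b=> u2
  u1 = 0 + 0 + ((rec X. a.(0 + 0 + (X + 0) + (0 + X + a.0)) + b.a.b.b.X) + 0) + (0 + (rec X. a.(0 + 0 + (X + 0) + (0 + X + a.0)) + b.a.b.b.X) + a.0) has moves =a=> u1, =a=> u3, =b=> u2
  u2 = a.b.b.(rec X. a.(0 + 0 + (X + 0) + (0 + X + a.0)) + b.a.b.b.X) has moves =a=> u4
  u3 = 0 has moves stopped
  u4 = b.b.(rec X. a.(0 + 0 + (X + 0) + (0 + X + a.0)) + b.a.b.b.X) has moves =b=> u5
  u5 = b.(rec X. a.(0 + 0 + (X + 0) + (0 + X + a.0)) + b.a.b.b.X) has moves =b=> u6
  u6 = rec X. a.(0 + 0 + (X + 0) + (0 + X + a.0)) + b.a.b.b.X has moves =a=> u1, =b=> u2
Q's transition system — 6 states:
  v0 = rec X. a.(0 + 0 + (X + 0) + (0 + X + a.0)) + b.a.b.b.X has moves =a=> v1, =b=> v2
  v1 = 0 + 0 + ((rec X. a.(0 + 0 + (X + 0) + (0 + X + a.0)) + b.a.b.b.X) + 0) + (0 + (rec X. a.(0 + 0 + (X + 0) + (0 + X + a.0)) + b.a.b.b.X) + a.0) has moves =a=> v1, =a=> v3, =b=> v2
  v2 = a.b.b.(rec X. a.(0 + 0 + (X + 0) + (0 + X + a.0)) + b.a.b.b.X) has moves =a=> v4
  v3 = 0 has moves stopped
  v4 = b.b.(rec X. a.(0 + 0 + (X + 0) + (0 + X + a.0)) + b.a.b.b.X) has moves =b=> v5
  v5 = b.(rec X. a.(0 + 0 + (X + 0) + (0 + X + a.0)) + b.a.b.b.X) has moves =b=> v0
Bisimilarity quotient blocks:
  B0 = {u0, u6, v0}
  B1 = {u1, v1}
  B2 = {u3, v3}
  B3 = {u2, v2}
  B4 = {u4, v4}
  B5 = {u5, v5}
u0 ∈ B0, v0 ∈ B0 → same block
Bisimilar ⇒ trace-equivalent.

YES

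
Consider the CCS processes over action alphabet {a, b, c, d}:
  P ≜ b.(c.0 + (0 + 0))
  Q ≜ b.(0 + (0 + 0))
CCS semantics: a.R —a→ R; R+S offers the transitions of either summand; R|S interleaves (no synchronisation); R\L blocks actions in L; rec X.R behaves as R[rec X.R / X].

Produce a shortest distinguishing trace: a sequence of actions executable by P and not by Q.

bc

Reachable graph of P (3 states):
  u0 = b.(c.0 + (0 + 0)) | =b=> u1
  u1 = c.0 + (0 + 0) | =c=> u2
  u2 = 0 | stopped
Reachable graph of Q (2 states):
  v0 = b.(0 + (0 + 0)) | =b=> v1
  v1 = 0 + (0 + 0) | stopped
Executing bc from P (initial set {u0}):
  [1] b ⇒ {u1}
  [2] c ⇒ {u2}
  ✓ P
Executing bc from Q (initial set {v0}):
  [1] b ⇒ {v1}
  [2] c ⇒ ∅ (Q stuck)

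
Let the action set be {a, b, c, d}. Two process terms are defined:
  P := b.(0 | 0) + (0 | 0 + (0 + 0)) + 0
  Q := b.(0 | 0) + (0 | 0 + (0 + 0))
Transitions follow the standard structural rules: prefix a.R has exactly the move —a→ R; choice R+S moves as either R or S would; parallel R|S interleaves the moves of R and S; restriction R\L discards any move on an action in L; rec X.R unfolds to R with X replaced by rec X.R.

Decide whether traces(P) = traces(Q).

Reachable graph of P (2 states):
  m0 = b.(0 | 0) + (0 | 0 + (0 + 0)) + 0 | -b-> m1
  m1 = 0 | 0 | ∅
Reachable graph of Q (2 states):
  n0 = b.(0 | 0) + (0 | 0 + (0 + 0)) | -b-> n1
  n1 = 0 | 0 | ∅
Coarsest stable partition (strong bisimilarity classes):
  B0 = {m0, n0}
  B1 = {m1, n1}
m0 ∈ B0, n0 ∈ B0 → same block
Bisimilar ⇒ trace-equivalent.

YES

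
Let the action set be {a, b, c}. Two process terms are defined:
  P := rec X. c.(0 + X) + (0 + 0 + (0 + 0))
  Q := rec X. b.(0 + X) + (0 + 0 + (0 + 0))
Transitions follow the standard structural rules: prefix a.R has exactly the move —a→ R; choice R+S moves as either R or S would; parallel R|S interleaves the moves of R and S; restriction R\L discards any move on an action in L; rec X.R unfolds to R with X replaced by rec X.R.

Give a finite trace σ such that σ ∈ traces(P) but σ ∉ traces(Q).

c

LTS(P): 2 reachable states
  u0 = rec X. c.(0 + X) + (0 + 0 + (0 + 0)) ⊢ —c→ u1
  u1 = 0 + (rec X. c.(0 + X) + (0 + 0 + (0 + 0))) ⊢ —c→ u1
LTS(Q): 2 reachable states
  v0 = rec X. b.(0 + X) + (0 + 0 + (0 + 0)) ⊢ —b→ v1
  v1 = 0 + (rec X. b.(0 + X) + (0 + 0 + (0 + 0))) ⊢ —b→ v1
Trace ⟨c⟩ through P, begin at {u0}:
  [1] c ⇒ {u1}
  ✓ P
Trace ⟨c⟩ through Q, begin at {v0}:
  [1] c ⇒ ∅  — Q cannot continue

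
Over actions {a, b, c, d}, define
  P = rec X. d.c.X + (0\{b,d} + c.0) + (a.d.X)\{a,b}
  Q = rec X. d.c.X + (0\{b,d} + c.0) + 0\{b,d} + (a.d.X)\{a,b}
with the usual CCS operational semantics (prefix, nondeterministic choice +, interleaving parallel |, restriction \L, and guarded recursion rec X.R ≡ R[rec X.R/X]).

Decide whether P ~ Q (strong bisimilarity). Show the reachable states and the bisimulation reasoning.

Reachable graph of P (3 states):
  m0 = rec X. d.c.X + (0\{b,d} + c.0) + (a.d.X)\{a,b} → ··c··> m1, ··d··> m2
  m1 = 0 → (no moves)
  m2 = c.(rec X. d.c.X + (0\{b,d} + c.0) + (a.d.X)\{a,b}) → ··c··> m0
Reachable graph of Q (3 states):
  n0 = rec X. d.c.X + (0\{b,d} + c.0) + 0\{b,d} + (a.d.X)\{a,b} → ··c··> n1, ··d··> n2
  n1 = 0 → (no moves)
  n2 = c.(rec X. d.c.X + (0\{b,d} + c.0) + 0\{b,d} + (a.d.X)\{a,b}) → ··c··> n0
Partition-refinement fixed point:
  B0 = {m0, n0}
  B1 = {m2, n2}
  B2 = {m1, n1}
m0 ∈ B0, n0 ∈ B0 → same block

YES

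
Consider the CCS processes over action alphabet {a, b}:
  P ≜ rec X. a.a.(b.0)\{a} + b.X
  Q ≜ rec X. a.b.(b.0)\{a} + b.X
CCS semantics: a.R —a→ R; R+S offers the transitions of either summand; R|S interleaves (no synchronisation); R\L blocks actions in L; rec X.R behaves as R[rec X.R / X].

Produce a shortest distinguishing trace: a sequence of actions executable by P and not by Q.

LTS(P): 4 reachable states
  s0 = rec X. a.a.(b.0)\{a} + b.X :: --a--▸ s1, --b--▸ s0
  s1 = a.(b.0)\{a} :: --a--▸ s2
  s2 = (b.0)\{a} :: --b--▸ s3
  s3 = 0\{a} :: ·
LTS(Q): 4 reachable states
  t0 = rec X. a.b.(b.0)\{a} + b.X :: --a--▸ t1, --b--▸ t0
  t1 = b.(b.0)\{a} :: --b--▸ t2
  t2 = (b.0)\{a} :: --b--▸ t3
  t3 = 0\{a} :: ·
Run σ = ⟨aa⟩ on P: start {s0}
  [1] a ⇒ {s1}
  [2] a ⇒ {s2}
  — P admits the full trace.
Run σ = ⟨aa⟩ on Q: start {t0}
  [1] a ⇒ {t1}
  [2] a ⇒ ∅  — Q cannot continue

aa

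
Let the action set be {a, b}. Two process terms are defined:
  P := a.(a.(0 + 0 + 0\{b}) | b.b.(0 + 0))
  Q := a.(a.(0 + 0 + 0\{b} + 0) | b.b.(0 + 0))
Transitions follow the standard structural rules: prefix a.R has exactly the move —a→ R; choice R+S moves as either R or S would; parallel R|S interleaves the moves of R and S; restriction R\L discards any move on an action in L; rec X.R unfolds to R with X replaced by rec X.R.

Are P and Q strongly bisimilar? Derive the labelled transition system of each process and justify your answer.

YES

Reachable graph of P (7 states):
  m0 = a.(a.(0 + 0 + 0\{b}) | b.b.(0 + 0)) | -a-> m1
  m1 = a.(0 + 0 + 0\{b}) | b.b.(0 + 0) | -a-> m2, -b-> m3
  m2 = (0 + 0 + 0\{b}) | b.b.(0 + 0) | -b-> m4
  m3 = a.(0 + 0 + 0\{b}) | b.(0 + 0) | -a-> m4, -b-> m5
  m4 = (0 + 0 + 0\{b}) | b.(0 + 0) | -b-> m6
  m5 = a.(0 + 0 + 0\{b}) | (0 + 0) | -a-> m6
  m6 = (0 + 0 + 0\{b}) | (0 + 0) | (no moves)
Reachable graph of Q (7 states):
  n0 = a.(a.(0 + 0 + 0\{b} + 0) | b.b.(0 + 0)) | -a-> n1
  n1 = a.(0 + 0 + 0\{b} + 0) | b.b.(0 + 0) | -a-> n2, -b-> n3
  n2 = (0 + 0 + 0\{b} + 0) | b.b.(0 + 0) | -b-> n4
  n3 = a.(0 + 0 + 0\{b} + 0) | b.(0 + 0) | -a-> n4, -b-> n5
  n4 = (0 + 0 + 0\{b} + 0) | b.(0 + 0) | -b-> n6
  n5 = a.(0 + 0 + 0\{b} + 0) | (0 + 0) | -a-> n6
  n6 = (0 + 0 + 0\{b} + 0) | (0 + 0) | (no moves)
Coarsest stable partition (strong bisimilarity classes):
  B0 = {m0, n0}
  B1 = {m1, n1}
  B2 = {m3, n3}
  B3 = {m4, n4}
  B4 = {m6, n6}
  B5 = {m5, n5}
  B6 = {m2, n2}
m0 ∈ B0, n0 ∈ B0 → same block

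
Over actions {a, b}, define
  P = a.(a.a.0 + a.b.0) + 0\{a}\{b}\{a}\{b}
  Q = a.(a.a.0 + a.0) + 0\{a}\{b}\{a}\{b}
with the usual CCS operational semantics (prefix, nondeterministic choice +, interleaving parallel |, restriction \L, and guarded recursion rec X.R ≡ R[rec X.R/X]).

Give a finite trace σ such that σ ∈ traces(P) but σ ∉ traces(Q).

Reachable graph of P (5 states):
  m0 = a.(a.a.0 + a.b.0) + 0\{a}\{b}\{a}\{b} has moves ··a··> m1
  m1 = a.a.0 + a.b.0 has moves ··a··> m2, ··a··> m3
  m2 = a.0 has moves ··a··> m4
  m3 = b.0 has moves ··b··> m4
  m4 = 0 has moves stopped
Reachable graph of Q (4 states):
  n0 = a.(a.a.0 + a.0) + 0\{a}\{b}\{a}\{b} has moves ··a··> n1
  n1 = a.a.0 + a.0 has moves ··a··> n2, ··a··> n3
  n2 = 0 has moves stopped
  n3 = a.0 has moves ··a··> n2
Trace ⟨aab⟩ through P, begin at {m0}:
  step 1 (a): {m1}
  step 2 (a): {m2, m3}
  step 3 (b): {m4}
  — P admits the full trace.
Trace ⟨aab⟩ through Q, begin at {n0}:
  step 1 (a): {n1}
  step 2 (a): {n2, n3}
  step 3 (b): ∅ (Q stuck)

aab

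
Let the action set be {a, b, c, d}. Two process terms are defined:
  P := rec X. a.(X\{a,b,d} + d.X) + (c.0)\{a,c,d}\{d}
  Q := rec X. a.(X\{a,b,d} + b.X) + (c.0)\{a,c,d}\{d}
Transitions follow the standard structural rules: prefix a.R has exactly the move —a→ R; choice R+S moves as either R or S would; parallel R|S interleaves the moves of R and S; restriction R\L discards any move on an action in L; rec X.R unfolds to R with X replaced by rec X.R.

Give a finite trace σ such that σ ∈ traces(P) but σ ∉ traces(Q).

ad

Reachable graph of P (2 states):
  s0 = rec X. a.(X\{a,b,d} + d.X) + (c.0)\{a,c,d}\{d} ⊢ --a--▸ s1
  s1 = (rec X. a.(X\{a,b,d} + d.X) + (c.0)\{a,c,d}\{d})\{a,b,d} + d.(rec X. a.(X\{a,b,d} + d.X) + (c.0)\{a,c,d}\{d}) ⊢ --d--▸ s0
Reachable graph of Q (2 states):
  t0 = rec X. a.(X\{a,b,d} + b.X) + (c.0)\{a,c,d}\{d} ⊢ --a--▸ t1
  t1 = (rec X. a.(X\{a,b,d} + b.X) + (c.0)\{a,c,d}\{d})\{a,b,d} + b.(rec X. a.(X\{a,b,d} + b.X) + (c.0)\{a,c,d}\{d}) ⊢ --b--▸ t0
Run σ = ⟨ad⟩ on P: start {s0}
  step 1 (a): {s1}
  step 2 (d): {s0}
  P completes σ.
Run σ = ⟨ad⟩ on Q: start {t0}
  step 1 (a): {t1}
  step 2 (d): ∅  — Q cannot continue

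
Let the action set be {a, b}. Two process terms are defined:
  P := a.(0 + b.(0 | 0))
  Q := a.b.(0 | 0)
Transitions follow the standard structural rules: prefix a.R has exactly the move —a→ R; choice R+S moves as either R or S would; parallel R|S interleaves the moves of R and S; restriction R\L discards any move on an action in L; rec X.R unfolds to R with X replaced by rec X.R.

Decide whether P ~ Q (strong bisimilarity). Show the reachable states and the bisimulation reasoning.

P ~ Q

LTS(P): 3 reachable states
  p0 = a.(0 + b.(0 | 0)) → =a=> p1
  p1 = 0 + b.(0 | 0) → =b=> p2
  p2 = 0 | 0 → deadlocked
LTS(Q): 3 reachable states
  q0 = a.b.(0 | 0) → =a=> q1
  q1 = b.(0 | 0) → =b=> q2
  q2 = 0 | 0 → deadlocked
Coarsest stable partition (strong bisimilarity classes):
  B0 = {p0, q0}
  B1 = {p1, q1}
  B2 = {p2, q2}
p0 ∈ B0, q0 ∈ B0 → same block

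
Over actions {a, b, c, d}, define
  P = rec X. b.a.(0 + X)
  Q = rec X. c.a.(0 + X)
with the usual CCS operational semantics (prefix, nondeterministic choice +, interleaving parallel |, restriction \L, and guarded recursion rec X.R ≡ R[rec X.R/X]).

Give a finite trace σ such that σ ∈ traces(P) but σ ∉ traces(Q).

LTS(P): 3 reachable states
  u0 = rec X. b.a.(0 + X) → =b=> u1
  u1 = a.(0 + (rec X. b.a.(0 + X))) → =a=> u2
  u2 = 0 + (rec X. b.a.(0 + X)) → =b=> u1
LTS(Q): 3 reachable states
  v0 = rec X. c.a.(0 + X) → =c=> v1
  v1 = a.(0 + (rec X. c.a.(0 + X))) → =a=> v2
  v2 = 0 + (rec X. c.a.(0 + X)) → =c=> v1
Executing b from P (initial set {u0}):
  after b @ step 1: {u1}
  ✓ P
Executing b from Q (initial set {v0}):
  after b @ step 1: ∅ (Q stuck)

b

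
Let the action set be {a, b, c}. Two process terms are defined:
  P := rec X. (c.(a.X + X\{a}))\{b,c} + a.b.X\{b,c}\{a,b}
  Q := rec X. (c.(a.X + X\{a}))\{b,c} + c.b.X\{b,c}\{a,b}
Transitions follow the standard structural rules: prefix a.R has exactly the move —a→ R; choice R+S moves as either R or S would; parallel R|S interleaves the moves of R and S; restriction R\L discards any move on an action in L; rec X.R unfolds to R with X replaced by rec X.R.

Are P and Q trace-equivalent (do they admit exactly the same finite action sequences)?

Reachable graph of P (3 states):
  m0 = rec X. (c.(a.X + X\{a}))\{b,c} + a.b.X\{b,c}\{a,b} :: -a-> m1
  m1 = b.(rec X. (c.(a.X + X\{a}))\{b,c} + a.b.X\{b,c}\{a,b})\{b,c}\{a,b} :: -b-> m2
  m2 = (rec X. (c.(a.X + X\{a}))\{b,c} + a.b.X\{b,c}\{a,b})\{b,c}\{a,b} :: deadlocked
Reachable graph of Q (3 states):
  n0 = rec X. (c.(a.X + X\{a}))\{b,c} + c.b.X\{b,c}\{a,b} :: -c-> n1
  n1 = b.(rec X. (c.(a.X + X\{a}))\{b,c} + c.b.X\{b,c}\{a,b})\{b,c}\{a,b} :: -b-> n2
  n2 = (rec X. (c.(a.X + X\{a}))\{b,c} + c.b.X\{b,c}\{a,b})\{b,c}\{a,b} :: deadlocked
Trace ⟨a⟩ through P, begin at {m0}:
  after a @ step 1: {m1}
  — P admits the full trace.
Trace ⟨a⟩ through Q, begin at {n0}:
  after a @ step 1: ∅ (Q stuck)

NO — witness ⟨a⟩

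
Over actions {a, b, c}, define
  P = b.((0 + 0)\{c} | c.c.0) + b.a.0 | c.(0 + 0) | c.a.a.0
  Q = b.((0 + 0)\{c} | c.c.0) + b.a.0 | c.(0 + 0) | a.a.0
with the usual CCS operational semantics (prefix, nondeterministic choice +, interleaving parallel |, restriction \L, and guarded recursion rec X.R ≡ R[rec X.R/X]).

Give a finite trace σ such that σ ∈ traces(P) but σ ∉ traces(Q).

Reachable graph of P (27 states):
  s0 = b.((0 + 0)\{c} | c.c.0) + b.a.0 | c.(0 + 0) | c.a.a.0 | -b-> s1, -b-> s2, -c-> s3, -c-> s4
  s1 = (0 + 0)\{c} | c.c.0 | -c-> s5
  s2 = a.0 | c.(0 + 0) | c.a.a.0 | -a-> s6, -c-> s7, -c-> s8
  s3 = b.a.0 | (0 + 0) | c.a.a.0 | -b-> s7, -c-> s9
  s4 = b.a.0 | c.(0 + 0) | a.a.0 | -a-> s10, -b-> s8, -c-> s9
  s5 = (0 + 0)\{c} | c.0 | -c-> s11
  s6 = 0 | c.(0 + 0) | c.a.a.0 | -c-> s12, -c-> s13
  s7 = a.0 | (0 + 0) | c.a.a.0 | -a-> s12, -c-> s14
  s8 = a.0 | c.(0 + 0) | a.a.0 | -a-> s13, -a-> s15, -c-> s14
  s9 = b.a.0 | (0 + 0) | a.a.0 | -a-> s16, -b-> s14
  s10 = b.a.0 | c.(0 + 0) | a.0 | -a-> s17, -b-> s15, -c-> s16
  s11 = (0 + 0)\{c} | 0 | ·
  s12 = 0 | (0 + 0) | c.a.a.0 | -c-> s18
  s13 = 0 | c.(0 + 0) | a.a.0 | -a-> s19, -c-> s18
  s14 = a.0 | (0 + 0) | a.a.0 | -a-> s18, -a-> s20
  s15 = a.0 | c.(0 + 0) | a.0 | -a-> s19, -a-> s21, -c-> s20
  s16 = b.a.0 | (0 + 0) | a.0 | -a-> s22, -b-> s20
  s17 = b.a.0 | c.(0 + 0) | 0 | -b-> s21, -c-> s22
  s18 = 0 | (0 + 0) | a.a.0 | -a-> s23
  s19 = 0 | c.(0 + 0) | a.0 | -a-> s24, -c-> s23
  s20 = a.0 | (0 + 0) | a.0 | -a-> s23, -a-> s25
  s21 = a.0 | c.(0 + 0) | 0 | -a-> s24, -c-> s25
  s22 = b.a.0 | (0 + 0) | 0 | -b-> s25
  s23 = 0 | (0 + 0) | a.0 | -a-> s26
  s24 = 0 | c.(0 + 0) | 0 | -c-> s26
  s25 = a.0 | (0 + 0) | 0 | -a-> s26
  s26 = 0 | (0 + 0) | 0 | ·
Reachable graph of Q (21 states):
  t0 = b.((0 + 0)\{c} | c.c.0) + b.a.0 | c.(0 + 0) | a.a.0 | -a-> t1, -b-> t2, -b-> t3, -c-> t4
  t1 = b.a.0 | c.(0 + 0) | a.0 | -a-> t5, -b-> t6, -c-> t7
  t2 = (0 + 0)\{c} | c.c.0 | -c-> t8
  t3 = a.0 | c.(0 + 0) | a.a.0 | -a-> t6, -a-> t9, -c-> t10
  t4 = b.a.0 | (0 + 0) | a.a.0 | -a-> t7, -b-> t10
  t5 = b.a.0 | c.(0 + 0) | 0 | -b-> t11, -c-> t12
  t6 = a.0 | c.(0 + 0) | a.0 | -a-> t11, -a-> t13, -c-> t14
  t7 = b.a.0 | (0 + 0) | a.0 | -a-> t12, -b-> t14
  t8 = (0 + 0)\{c} | c.0 | -c-> t15
  t9 = 0 | c.(0 + 0) | a.a.0 | -a-> t13, -c-> t16
  t10 = a.0 | (0 + 0) | a.a.0 | -a-> t14, -a-> t16
  t11 = a.0 | c.(0 + 0) | 0 | -a-> t17, -c-> t18
  t12 = b.a.0 | (0 + 0) | 0 | -b-> t18
  t13 = 0 | c.(0 + 0) | a.0 | -a-> t17, -c-> t19
  t14 = a.0 | (0 + 0) | a.0 | -a-> t18, -a-> t19
  t15 = (0 + 0)\{c} | 0 | ·
  t16 = 0 | (0 + 0) | a.a.0 | -a-> t19
  t17 = 0 | c.(0 + 0) | 0 | -c-> t20
  t18 = a.0 | (0 + 0) | 0 | -a-> t20
  t19 = 0 | (0 + 0) | a.0 | -a-> t20
  t20 = 0 | (0 + 0) | 0 | ·
Executing cc from P (initial set {s0}):
  [1] c ⇒ {s3, s4}
  [2] c ⇒ {s9}
  P completes σ.
Executing cc from Q (initial set {t0}):
  [1] c ⇒ {t4}
  [2] c ⇒ ∅  — Q cannot continue

cc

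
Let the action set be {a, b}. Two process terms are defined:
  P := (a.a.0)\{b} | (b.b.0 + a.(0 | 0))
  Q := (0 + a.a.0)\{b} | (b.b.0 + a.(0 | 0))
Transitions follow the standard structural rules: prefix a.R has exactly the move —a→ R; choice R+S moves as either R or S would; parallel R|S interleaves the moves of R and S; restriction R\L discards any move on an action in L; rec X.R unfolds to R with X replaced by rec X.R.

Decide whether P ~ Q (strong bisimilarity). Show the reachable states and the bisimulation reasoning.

bisimilar

Reachable graph of P (12 states):
  s0 = (a.a.0)\{b} | (b.b.0 + a.(0 | 0)) ⊢ =a=> s1, =a=> s2, =b=> s3
  s1 = (a.0)\{b} | (b.b.0 + a.(0 | 0)) ⊢ =a=> s4, =a=> s5, =b=> s6
  s2 = (a.a.0)\{b} | (0 | 0) ⊢ =a=> s4
  s3 = (a.a.0)\{b} | b.0 ⊢ =a=> s6, =b=> s7
  s4 = (a.0)\{b} | (0 | 0) ⊢ =a=> s8
  s5 = 0\{b} | (b.b.0 + a.(0 | 0)) ⊢ =a=> s8, =b=> s9
  s6 = (a.0)\{b} | b.0 ⊢ =a=> s9, =b=> s10
  s7 = (a.a.0)\{b} | 0 ⊢ =a=> s10
  s8 = 0\{b} | (0 | 0) ⊢ stopped
  s9 = 0\{b} | b.0 ⊢ =b=> s11
  s10 = (a.0)\{b} | 0 ⊢ =a=> s11
  s11 = 0\{b} | 0 ⊢ stopped
Reachable graph of Q (12 states):
  t0 = (0 + a.a.0)\{b} | (b.b.0 + a.(0 | 0)) ⊢ =a=> t1, =a=> t2, =b=> t3
  t1 = (0 + a.a.0)\{b} | (0 | 0) ⊢ =a=> t4
  t2 = (a.0)\{b} | (b.b.0 + a.(0 | 0)) ⊢ =a=> t4, =a=> t5, =b=> t6
  t3 = (0 + a.a.0)\{b} | b.0 ⊢ =a=> t6, =b=> t7
  t4 = (a.0)\{b} | (0 | 0) ⊢ =a=> t8
  t5 = 0\{b} | (b.b.0 + a.(0 | 0)) ⊢ =a=> t8, =b=> t9
  t6 = (a.0)\{b} | b.0 ⊢ =a=> t9, =b=> t10
  t7 = (0 + a.a.0)\{b} | 0 ⊢ =a=> t10
  t8 = 0\{b} | (0 | 0) ⊢ stopped
  t9 = 0\{b} | b.0 ⊢ =b=> t11
  t10 = (a.0)\{b} | 0 ⊢ =a=> t11
  t11 = 0\{b} | 0 ⊢ stopped
Partition-refinement fixed point:
  B0 = {s0, t0}
  B1 = {s3, t3}
  B2 = {s6, t6}
  B3 = {s10, s4, t10, t4}
  B4 = {s11, s8, t11, t8}
  B5 = {s9, t9}
  B6 = {s2, s7, t1, t7}
  B7 = {s1, t2}
  B8 = {s5, t5}
s0 ∈ B0, t0 ∈ B0 → same block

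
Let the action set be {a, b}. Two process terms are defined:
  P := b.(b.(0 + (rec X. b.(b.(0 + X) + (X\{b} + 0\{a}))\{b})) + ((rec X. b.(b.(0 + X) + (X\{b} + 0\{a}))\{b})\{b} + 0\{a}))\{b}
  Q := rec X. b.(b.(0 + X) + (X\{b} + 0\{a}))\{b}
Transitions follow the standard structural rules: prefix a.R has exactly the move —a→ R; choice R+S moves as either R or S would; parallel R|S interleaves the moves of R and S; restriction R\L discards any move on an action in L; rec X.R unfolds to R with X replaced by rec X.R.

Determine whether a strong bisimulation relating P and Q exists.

YES

P's transition system — 2 states:
  s0 = b.(b.(0 + (rec X. b.(b.(0 + X) + (X\{b} + 0\{a}))\{b})) + ((rec X. b.(b.(0 + X) + (X\{b} + 0\{a}))\{b})\{b} + 0\{a}))\{b} :: =b=> s1
  s1 = (b.(0 + (rec X. b.(b.(0 + X) + (X\{b} + 0\{a}))\{b})) + ((rec X. b.(b.(0 + X) + (X\{b} + 0\{a}))\{b})\{b} + 0\{a}))\{b} :: (no moves)
Q's transition system — 2 states:
  t0 = rec X. b.(b.(0 + X) + (X\{b} + 0\{a}))\{b} :: =b=> t1
  t1 = (b.(0 + (rec X. b.(b.(0 + X) + (X\{b} + 0\{a}))\{b})) + ((rec X. b.(b.(0 + X) + (X\{b} + 0\{a}))\{b})\{b} + 0\{a}))\{b} :: (no moves)
Partition-refinement fixed point:
  B0 = {s0, t0}
  B1 = {s1, t1}
s0 ∈ B0, t0 ∈ B0 → same block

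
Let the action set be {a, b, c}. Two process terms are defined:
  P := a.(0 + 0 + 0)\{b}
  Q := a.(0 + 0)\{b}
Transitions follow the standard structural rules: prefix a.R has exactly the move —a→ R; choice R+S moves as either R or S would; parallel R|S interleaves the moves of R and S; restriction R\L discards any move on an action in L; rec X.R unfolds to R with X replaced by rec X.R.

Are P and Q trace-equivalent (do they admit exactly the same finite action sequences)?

YES

P's transition system — 2 states:
  u0 = a.(0 + 0 + 0)\{b} ⊢ =a=> u1
  u1 = (0 + 0 + 0)\{b} ⊢ (no moves)
Q's transition system — 2 states:
  v0 = a.(0 + 0)\{b} ⊢ =a=> v1
  v1 = (0 + 0)\{b} ⊢ (no moves)
Bisimilarity quotient blocks:
  B0 = {u0, v0}
  B1 = {u1, v1}
u0 ∈ B0, v0 ∈ B0 → same block
Bisimilar ⇒ trace-equivalent.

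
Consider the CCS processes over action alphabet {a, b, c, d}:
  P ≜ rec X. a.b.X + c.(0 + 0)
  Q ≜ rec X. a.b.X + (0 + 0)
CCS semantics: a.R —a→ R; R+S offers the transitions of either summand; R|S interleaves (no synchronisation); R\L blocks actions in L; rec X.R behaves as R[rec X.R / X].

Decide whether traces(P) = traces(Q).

P's transition system — 3 states:
  p0 = rec X. a.b.X + c.(0 + 0) → —a→ p1, —c→ p2
  p1 = b.(rec X. a.b.X + c.(0 + 0)) → —b→ p0
  p2 = 0 + 0 → (no moves)
Q's transition system — 2 states:
  q0 = rec X. a.b.X + (0 + 0) → —a→ q1
  q1 = b.(rec X. a.b.X + (0 + 0)) → —b→ q0
Run σ = ⟨c⟩ on P: start {p0}
  step 1 (c): {p2}
  P completes σ.
Run σ = ⟨c⟩ on Q: start {q0}
  step 1 (c): no successor for Q

NO — witness ⟨c⟩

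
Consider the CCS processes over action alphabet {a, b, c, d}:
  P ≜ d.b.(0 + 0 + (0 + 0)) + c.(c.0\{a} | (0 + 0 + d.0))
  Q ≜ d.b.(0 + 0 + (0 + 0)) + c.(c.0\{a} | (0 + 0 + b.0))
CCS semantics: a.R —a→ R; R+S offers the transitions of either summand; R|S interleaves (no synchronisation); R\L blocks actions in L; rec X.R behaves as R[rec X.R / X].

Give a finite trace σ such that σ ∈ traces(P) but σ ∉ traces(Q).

cd

Reachable graph of P (7 states):
  s0 = d.b.(0 + 0 + (0 + 0)) + c.(c.0\{a} | (0 + 0 + d.0)) ⊢ —c→ s1, —d→ s2
  s1 = c.0\{a} | (0 + 0 + d.0) ⊢ —c→ s3, —d→ s4
  s2 = b.(0 + 0 + (0 + 0)) ⊢ —b→ s5
  s3 = 0\{a} | (0 + 0 + d.0) ⊢ —d→ s6
  s4 = c.0\{a} | 0 ⊢ —c→ s6
  s5 = 0 + 0 + (0 + 0) ⊢ stopped
  s6 = 0\{a} | 0 ⊢ stopped
Reachable graph of Q (7 states):
  t0 = d.b.(0 + 0 + (0 + 0)) + c.(c.0\{a} | (0 + 0 + b.0)) ⊢ —c→ t1, —d→ t2
  t1 = c.0\{a} | (0 + 0 + b.0) ⊢ —b→ t3, —c→ t4
  t2 = b.(0 + 0 + (0 + 0)) ⊢ —b→ t5
  t3 = c.0\{a} | 0 ⊢ —c→ t6
  t4 = 0\{a} | (0 + 0 + b.0) ⊢ —b→ t6
  t5 = 0 + 0 + (0 + 0) ⊢ stopped
  t6 = 0\{a} | 0 ⊢ stopped
Trace ⟨cd⟩ through P, begin at {s0}:
  step 1 (c): {s1}
  step 2 (d): {s4}
  P completes σ.
Trace ⟨cd⟩ through Q, begin at {t0}:
  step 1 (c): {t1}
  step 2 (d): no successor for Q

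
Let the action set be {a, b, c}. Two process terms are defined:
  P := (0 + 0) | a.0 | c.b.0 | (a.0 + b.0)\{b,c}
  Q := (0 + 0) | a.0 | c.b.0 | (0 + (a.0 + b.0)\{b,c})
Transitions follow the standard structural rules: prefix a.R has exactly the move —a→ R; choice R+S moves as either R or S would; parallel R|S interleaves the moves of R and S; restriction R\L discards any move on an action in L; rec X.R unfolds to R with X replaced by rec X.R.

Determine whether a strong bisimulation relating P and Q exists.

LTS(P): 12 reachable states
  p0 = (0 + 0) | a.0 | c.b.0 | (a.0 + b.0)\{b,c} :: =a=> p1, =a=> p2, =c=> p3
  p1 = (0 + 0) | 0 | c.b.0 | (a.0 + b.0)\{b,c} :: =a=> p4, =c=> p5
  p2 = (0 + 0) | a.0 | c.b.0 | 0\{b,c} :: =a=> p4, =c=> p6
  p3 = (0 + 0) | a.0 | b.0 | (a.0 + b.0)\{b,c} :: =a=> p5, =a=> p6, =b=> p7
  p4 = (0 + 0) | 0 | c.b.0 | 0\{b,c} :: =c=> p8
  p5 = (0 + 0) | 0 | b.0 | (a.0 + b.0)\{b,c} :: =a=> p8, =b=> p9
  p6 = (0 + 0) | a.0 | b.0 | 0\{b,c} :: =a=> p8, =b=> p10
  p7 = (0 + 0) | a.0 | 0 | (a.0 + b.0)\{b,c} :: =a=> p10, =a=> p9
  p8 = (0 + 0) | 0 | b.0 | 0\{b,c} :: =b=> p11
  p9 = (0 + 0) | 0 | 0 | (a.0 + b.0)\{b,c} :: =a=> p11
  p10 = (0 + 0) | a.0 | 0 | 0\{b,c} :: =a=> p11
  p11 = (0 + 0) | 0 | 0 | 0\{b,c} :: ·
LTS(Q): 12 reachable states
  q0 = (0 + 0) | a.0 | c.b.0 | (0 + (a.0 + b.0)\{b,c}) :: =a=> q1, =a=> q2, =c=> q3
  q1 = (0 + 0) | 0 | c.b.0 | (0 + (a.0 + b.0)\{b,c}) :: =a=> q4, =c=> q5
  q2 = (0 + 0) | a.0 | c.b.0 | 0\{b,c} :: =a=> q4, =c=> q6
  q3 = (0 + 0) | a.0 | b.0 | (0 + (a.0 + b.0)\{b,c}) :: =a=> q5, =a=> q6, =b=> q7
  q4 = (0 + 0) | 0 | c.b.0 | 0\{b,c} :: =c=> q8
  q5 = (0 + 0) | 0 | b.0 | (0 + (a.0 + b.0)\{b,c}) :: =a=> q8, =b=> q9
  q6 = (0 + 0) | a.0 | b.0 | 0\{b,c} :: =a=> q8, =b=> q10
  q7 = (0 + 0) | a.0 | 0 | (0 + (a.0 + b.0)\{b,c}) :: =a=> q10, =a=> q9
  q8 = (0 + 0) | 0 | b.0 | 0\{b,c} :: =b=> q11
  q9 = (0 + 0) | 0 | 0 | (0 + (a.0 + b.0)\{b,c}) :: =a=> q11
  q10 = (0 + 0) | a.0 | 0 | 0\{b,c} :: =a=> q11
  q11 = (0 + 0) | 0 | 0 | 0\{b,c} :: ·
Coarsest stable partition (strong bisimilarity classes):
  B0 = {p0, q0}
  B1 = {p3, q3}
  B2 = {p5, p6, q5, q6}
  B3 = {p10, p9, q10, q9}
  B4 = {p11, q11}
  B5 = {p8, q8}
  B6 = {p7, q7}
  B7 = {p1, p2, q1, q2}
  B8 = {p4, q4}
p0 ∈ B0, q0 ∈ B0 → same block

bisimilar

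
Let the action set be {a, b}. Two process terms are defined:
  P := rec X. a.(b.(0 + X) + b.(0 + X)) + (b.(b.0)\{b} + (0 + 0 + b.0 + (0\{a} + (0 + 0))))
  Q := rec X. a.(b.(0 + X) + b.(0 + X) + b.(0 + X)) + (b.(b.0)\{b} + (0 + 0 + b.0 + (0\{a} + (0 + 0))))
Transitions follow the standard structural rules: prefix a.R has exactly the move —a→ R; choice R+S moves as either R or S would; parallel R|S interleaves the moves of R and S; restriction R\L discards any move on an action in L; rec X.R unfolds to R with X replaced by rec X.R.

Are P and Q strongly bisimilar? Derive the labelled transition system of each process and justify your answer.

Reachable graph of P (5 states):
  s0 = rec X. a.(b.(0 + X) + b.(0 + X)) + (b.(b.0)\{b} + (0 + 0 + b.0 + (0\{a} + (0 + 0)))) :: =a=> s1, =b=> s2, =b=> s3
  s1 = b.(0 + (rec X. a.(b.(0 + X) + b.(0 + X)) + (b.(b.0)\{b} + (0 + 0 + b.0 + (0\{a} + (0 + 0)))))) + b.(0 + (rec X. a.(b.(0 + X) + b.(0 + X)) + (b.(b.0)\{b} + (0 + 0 + b.0 + (0\{a} + (0 + 0)))))) :: =b=> s4
  s2 = (b.0)\{b} :: ∅
  s3 = 0 :: ∅
  s4 = 0 + (rec X. a.(b.(0 + X) + b.(0 + X)) + (b.(b.0)\{b} + (0 + 0 + b.0 + (0\{a} + (0 + 0))))) :: =a=> s1, =b=> s2, =b=> s3
Reachable graph of Q (5 states):
  t0 = rec X. a.(b.(0 + X) + b.(0 + X) + b.(0 + X)) + (b.(b.0)\{b} + (0 + 0 + b.0 + (0\{a} + (0 + 0)))) :: =a=> t1, =b=> t2, =b=> t3
  t1 = b.(0 + (rec X. a.(b.(0 + X) + b.(0 + X) + b.(0 + X)) + (b.(b.0)\{b} + (0 + 0 + b.0 + (0\{a} + (0 + 0)))))) + b.(0 + (rec X. a.(b.(0 + X) + b.(0 + X) + b.(0 + X)) + (b.(b.0)\{b} + (0 + 0 + b.0 + (0\{a} + (0 + 0)))))) + b.(0 + (rec X. a.(b.(0 + X) + b.(0 + X) + b.(0 + X)) + (b.(b.0)\{b} + (0 + 0 + b.0 + (0\{a} + (0 + 0)))))) :: =b=> t4
  t2 = (b.0)\{b} :: ∅
  t3 = 0 :: ∅
  t4 = 0 + (rec X. a.(b.(0 + X) + b.(0 + X) + b.(0 + X)) + (b.(b.0)\{b} + (0 + 0 + b.0 + (0\{a} + (0 + 0))))) :: =a=> t1, =b=> t2, =b=> t3
Bisimilarity quotient blocks:
  B0 = {s0, s4, t0, t4}
  B1 = {s1, t1}
  B2 = {s2, s3, t2, t3}
s0 ∈ B0, t0 ∈ B0 → same block

bisimilar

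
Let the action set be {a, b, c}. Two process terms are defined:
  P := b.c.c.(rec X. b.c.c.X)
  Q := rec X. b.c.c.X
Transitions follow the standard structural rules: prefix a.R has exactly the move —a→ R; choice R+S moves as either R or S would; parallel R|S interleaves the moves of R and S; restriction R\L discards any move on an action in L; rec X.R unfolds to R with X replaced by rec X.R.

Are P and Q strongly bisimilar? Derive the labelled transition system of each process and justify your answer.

bisimilar

Reachable graph of P (4 states):
  s0 = b.c.c.(rec X. b.c.c.X) has moves ··b··> s1
  s1 = c.c.(rec X. b.c.c.X) has moves ··c··> s2
  s2 = c.(rec X. b.c.c.X) has moves ··c··> s3
  s3 = rec X. b.c.c.X has moves ··b··> s1
Reachable graph of Q (3 states):
  t0 = rec X. b.c.c.X has moves ··b··> t1
  t1 = c.c.(rec X. b.c.c.X) has moves ··c··> t2
  t2 = c.(rec X. b.c.c.X) has moves ··c··> t0
Coarsest stable partition (strong bisimilarity classes):
  B0 = {s0, s3, t0}
  B1 = {s1, t1}
  B2 = {s2, t2}
s0 ∈ B0, t0 ∈ B0 → same block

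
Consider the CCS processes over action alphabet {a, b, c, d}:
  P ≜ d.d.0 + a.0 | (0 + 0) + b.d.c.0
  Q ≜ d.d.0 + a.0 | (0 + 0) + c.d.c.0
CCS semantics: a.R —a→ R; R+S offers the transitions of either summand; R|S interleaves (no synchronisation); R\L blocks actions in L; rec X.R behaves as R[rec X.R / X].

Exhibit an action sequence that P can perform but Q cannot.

b

P's transition system — 6 states:
  s0 = d.d.0 + a.0 | (0 + 0) + b.d.c.0 :: --a--▸ s1, --b--▸ s2, --d--▸ s3
  s1 = 0 | (0 + 0) :: (no moves)
  s2 = d.c.0 :: --d--▸ s4
  s3 = d.0 :: --d--▸ s5
  s4 = c.0 :: --c--▸ s5
  s5 = 0 :: (no moves)
Q's transition system — 6 states:
  t0 = d.d.0 + a.0 | (0 + 0) + c.d.c.0 :: --a--▸ t1, --c--▸ t2, --d--▸ t3
  t1 = 0 | (0 + 0) :: (no moves)
  t2 = d.c.0 :: --d--▸ t4
  t3 = d.0 :: --d--▸ t5
  t4 = c.0 :: --c--▸ t5
  t5 = 0 :: (no moves)
Run σ = ⟨b⟩ on P: start {s0}
  after b @ step 1: {s2}
  — P admits the full trace.
Run σ = ⟨b⟩ on Q: start {t0}
  after b @ step 1: ∅  — Q cannot continue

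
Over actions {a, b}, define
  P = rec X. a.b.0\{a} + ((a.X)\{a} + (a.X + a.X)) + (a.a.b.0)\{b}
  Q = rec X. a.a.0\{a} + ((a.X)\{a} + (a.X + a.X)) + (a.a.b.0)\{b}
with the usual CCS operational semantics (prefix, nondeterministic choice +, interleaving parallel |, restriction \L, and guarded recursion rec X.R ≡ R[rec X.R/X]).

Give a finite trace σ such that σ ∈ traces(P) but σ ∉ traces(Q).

ab

LTS(P): 5 reachable states
  s0 = rec X. a.b.0\{a} + ((a.X)\{a} + (a.X + a.X)) + (a.a.b.0)\{b} | —a→ s0, —a→ s1, —a→ s2
  s1 = (a.b.0)\{b} | —a→ s3
  s2 = b.0\{a} | —b→ s4
  s3 = (b.0)\{b} | stopped
  s4 = 0\{a} | stopped
LTS(Q): 5 reachable states
  t0 = rec X. a.a.0\{a} + ((a.X)\{a} + (a.X + a.X)) + (a.a.b.0)\{b} | —a→ t0, —a→ t1, —a→ t2
  t1 = (a.b.0)\{b} | —a→ t3
  t2 = a.0\{a} | —a→ t4
  t3 = (b.0)\{b} | stopped
  t4 = 0\{a} | stopped
Run σ = ⟨ab⟩ on P: start {s0}
  after a @ step 1: {s0, s1, s2}
  after b @ step 2: {s4}
  P completes σ.
Run σ = ⟨ab⟩ on Q: start {t0}
  after a @ step 1: {t0, t1, t2}
  after b @ step 2: ∅  — Q cannot continue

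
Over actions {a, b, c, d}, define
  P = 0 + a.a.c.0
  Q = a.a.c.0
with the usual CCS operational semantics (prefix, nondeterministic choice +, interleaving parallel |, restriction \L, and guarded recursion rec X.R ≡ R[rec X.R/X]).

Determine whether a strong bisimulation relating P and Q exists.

YES

P's transition system — 4 states:
  s0 = 0 + a.a.c.0 | =a=> s1
  s1 = a.c.0 | =a=> s2
  s2 = c.0 | =c=> s3
  s3 = 0 | ·
Q's transition system — 4 states:
  t0 = a.a.c.0 | =a=> t1
  t1 = a.c.0 | =a=> t2
  t2 = c.0 | =c=> t3
  t3 = 0 | ·
Partition-refinement fixed point:
  B0 = {s0, t0}
  B1 = {s1, t1}
  B2 = {s2, t2}
  B3 = {s3, t3}
s0 ∈ B0, t0 ∈ B0 → same block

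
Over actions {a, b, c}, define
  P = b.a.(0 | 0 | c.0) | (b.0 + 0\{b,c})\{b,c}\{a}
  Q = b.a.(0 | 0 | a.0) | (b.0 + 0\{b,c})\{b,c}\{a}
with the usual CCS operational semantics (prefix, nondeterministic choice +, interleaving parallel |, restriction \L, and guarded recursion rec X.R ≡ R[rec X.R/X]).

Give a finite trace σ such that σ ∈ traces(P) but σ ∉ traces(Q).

Reachable graph of P (4 states):
  s0 = b.a.(0 | 0 | c.0) | (b.0 + 0\{b,c})\{b,c}\{a} has moves ··b··> s1
  s1 = a.(0 | 0 | c.0) | (b.0 + 0\{b,c})\{b,c}\{a} has moves ··a··> s2
  s2 = 0 | 0 | c.0 | (b.0 + 0\{b,c})\{b,c}\{a} has moves ··c··> s3
  s3 = 0 | 0 | 0 | (b.0 + 0\{b,c})\{b,c}\{a} has moves (no moves)
Reachable graph of Q (4 states):
  t0 = b.a.(0 | 0 | a.0) | (b.0 + 0\{b,c})\{b,c}\{a} has moves ··b··> t1
  t1 = a.(0 | 0 | a.0) | (b.0 + 0\{b,c})\{b,c}\{a} has moves ··a··> t2
  t2 = 0 | 0 | a.0 | (b.0 + 0\{b,c})\{b,c}\{a} has moves ··a··> t3
  t3 = 0 | 0 | 0 | (b.0 + 0\{b,c})\{b,c}\{a} has moves (no moves)
Executing bac from P (initial set {s0}):
  after b @ step 1: {s1}
  after a @ step 2: {s2}
  after c @ step 3: {s3}
  ✓ P
Executing bac from Q (initial set {t0}):
  after b @ step 1: {t1}
  after a @ step 2: {t2}
  after c @ step 3: ∅  — Q cannot continue

bac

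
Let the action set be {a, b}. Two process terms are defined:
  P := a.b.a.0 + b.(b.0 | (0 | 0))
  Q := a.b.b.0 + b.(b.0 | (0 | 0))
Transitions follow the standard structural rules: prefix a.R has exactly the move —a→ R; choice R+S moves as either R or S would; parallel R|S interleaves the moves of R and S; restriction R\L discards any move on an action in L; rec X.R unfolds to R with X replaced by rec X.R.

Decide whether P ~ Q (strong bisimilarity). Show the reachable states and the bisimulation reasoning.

not bisimilar

LTS(P): 6 reachable states
  m0 = a.b.a.0 + b.(b.0 | (0 | 0)) ⊢ ··a··> m1, ··b··> m2
  m1 = b.a.0 ⊢ ··b··> m3
  m2 = b.0 | (0 | 0) ⊢ ··b··> m4
  m3 = a.0 ⊢ ··a··> m5
  m4 = 0 | (0 | 0) ⊢ deadlocked
  m5 = 0 ⊢ deadlocked
LTS(Q): 6 reachable states
  n0 = a.b.b.0 + b.(b.0 | (0 | 0)) ⊢ ··a··> n1, ··b··> n2
  n1 = b.b.0 ⊢ ··b··> n3
  n2 = b.0 | (0 | 0) ⊢ ··b··> n4
  n3 = b.0 ⊢ ··b··> n5
  n4 = 0 | (0 | 0) ⊢ deadlocked
  n5 = 0 ⊢ deadlocked
Bisimilarity quotient blocks:
  B0 = {m0}
  B1 = {m2, n2, n3}
  B2 = {m4, m5, n4, n5}
  B3 = {m1}
  B4 = {m3}
  B5 = {n0}
  B6 = {n1}
m0 ∈ B0, n0 ∈ B5 → different blocks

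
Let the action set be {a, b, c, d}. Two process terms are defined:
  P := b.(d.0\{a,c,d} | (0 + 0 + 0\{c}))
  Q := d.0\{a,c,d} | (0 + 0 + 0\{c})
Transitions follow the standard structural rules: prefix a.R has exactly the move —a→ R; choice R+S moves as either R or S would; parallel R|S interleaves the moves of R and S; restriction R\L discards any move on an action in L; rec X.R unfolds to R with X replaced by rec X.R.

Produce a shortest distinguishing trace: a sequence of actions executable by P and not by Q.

Reachable graph of P (3 states):
  p0 = b.(d.0\{a,c,d} | (0 + 0 + 0\{c})) → ··b··> p1
  p1 = d.0\{a,c,d} | (0 + 0 + 0\{c}) → ··d··> p2
  p2 = 0\{a,c,d} | (0 + 0 + 0\{c}) → stopped
Reachable graph of Q (2 states):
  q0 = d.0\{a,c,d} | (0 + 0 + 0\{c}) → ··d··> q1
  q1 = 0\{a,c,d} | (0 + 0 + 0\{c}) → stopped
Run σ = ⟨b⟩ on P: start {p0}
  [1] b ⇒ {p1}
  ✓ P
Run σ = ⟨b⟩ on Q: start {q0}
  [1] b ⇒ no successor for Q

b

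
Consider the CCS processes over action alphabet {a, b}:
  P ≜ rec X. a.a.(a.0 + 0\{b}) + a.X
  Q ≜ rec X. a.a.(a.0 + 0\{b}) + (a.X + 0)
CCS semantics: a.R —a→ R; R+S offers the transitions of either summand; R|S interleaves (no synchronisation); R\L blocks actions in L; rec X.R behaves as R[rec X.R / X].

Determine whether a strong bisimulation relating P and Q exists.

LTS(P): 4 reachable states
  p0 = rec X. a.a.(a.0 + 0\{b}) + a.X ⊢ --a--▸ p0, --a--▸ p1
  p1 = a.(a.0 + 0\{b}) ⊢ --a--▸ p2
  p2 = a.0 + 0\{b} ⊢ --a--▸ p3
  p3 = 0 ⊢ stopped
LTS(Q): 4 reachable states
  q0 = rec X. a.a.(a.0 + 0\{b}) + (a.X + 0) ⊢ --a--▸ q0, --a--▸ q1
  q1 = a.(a.0 + 0\{b}) ⊢ --a--▸ q2
  q2 = a.0 + 0\{b} ⊢ --a--▸ q3
  q3 = 0 ⊢ stopped
Partition-refinement fixed point:
  B0 = {p0, q0}
  B1 = {p1, q1}
  B2 = {p2, q2}
  B3 = {p3, q3}
p0 ∈ B0, q0 ∈ B0 → same block

YES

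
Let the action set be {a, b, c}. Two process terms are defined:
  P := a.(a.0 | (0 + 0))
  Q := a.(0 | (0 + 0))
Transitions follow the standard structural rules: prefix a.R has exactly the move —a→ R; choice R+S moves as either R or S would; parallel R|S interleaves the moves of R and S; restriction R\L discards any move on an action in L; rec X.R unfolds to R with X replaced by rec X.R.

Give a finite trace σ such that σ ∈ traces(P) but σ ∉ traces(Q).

aa

Reachable graph of P (3 states):
  p0 = a.(a.0 | (0 + 0)) | -a-> p1
  p1 = a.0 | (0 + 0) | -a-> p2
  p2 = 0 | (0 + 0) | (no moves)
Reachable graph of Q (2 states):
  q0 = a.(0 | (0 + 0)) | -a-> q1
  q1 = 0 | (0 + 0) | (no moves)
Trace ⟨aa⟩ through P, begin at {p0}:
  [1] a ⇒ {p1}
  [2] a ⇒ {p2}
  ✓ P
Trace ⟨aa⟩ through Q, begin at {q0}:
  [1] a ⇒ {q1}
  [2] a ⇒ ∅ (Q stuck)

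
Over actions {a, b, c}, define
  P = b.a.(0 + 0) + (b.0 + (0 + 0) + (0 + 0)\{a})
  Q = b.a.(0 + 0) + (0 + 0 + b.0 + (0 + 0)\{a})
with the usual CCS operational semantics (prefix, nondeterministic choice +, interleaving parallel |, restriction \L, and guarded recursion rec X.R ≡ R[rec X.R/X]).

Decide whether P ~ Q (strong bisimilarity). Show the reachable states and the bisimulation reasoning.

LTS(P): 4 reachable states
  p0 = b.a.(0 + 0) + (b.0 + (0 + 0) + (0 + 0)\{a}) ⊢ —b→ p1, —b→ p2
  p1 = 0 ⊢ stopped
  p2 = a.(0 + 0) ⊢ —a→ p3
  p3 = 0 + 0 ⊢ stopped
LTS(Q): 4 reachable states
  q0 = b.a.(0 + 0) + (0 + 0 + b.0 + (0 + 0)\{a}) ⊢ —b→ q1, —b→ q2
  q1 = 0 ⊢ stopped
  q2 = a.(0 + 0) ⊢ —a→ q3
  q3 = 0 + 0 ⊢ stopped
Bisimilarity quotient blocks:
  B0 = {p0, q0}
  B1 = {p1, p3, q1, q3}
  B2 = {p2, q2}
p0 ∈ B0, q0 ∈ B0 → same block

bisimilar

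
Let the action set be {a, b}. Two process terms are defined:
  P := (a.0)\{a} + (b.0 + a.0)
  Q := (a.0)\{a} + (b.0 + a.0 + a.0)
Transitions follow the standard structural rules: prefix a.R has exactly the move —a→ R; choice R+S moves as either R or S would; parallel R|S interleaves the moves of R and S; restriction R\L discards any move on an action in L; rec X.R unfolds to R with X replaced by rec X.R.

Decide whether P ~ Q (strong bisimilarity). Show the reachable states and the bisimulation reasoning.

Reachable graph of P (2 states):
  m0 = (a.0)\{a} + (b.0 + a.0) ⊢ —a→ m1, —b→ m1
  m1 = 0 ⊢ stopped
Reachable graph of Q (2 states):
  n0 = (a.0)\{a} + (b.0 + a.0 + a.0) ⊢ —a→ n1, —b→ n1
  n1 = 0 ⊢ stopped
Bisimilarity quotient blocks:
  B0 = {m0, n0}
  B1 = {m1, n1}
m0 ∈ B0, n0 ∈ B0 → same block

P ~ Q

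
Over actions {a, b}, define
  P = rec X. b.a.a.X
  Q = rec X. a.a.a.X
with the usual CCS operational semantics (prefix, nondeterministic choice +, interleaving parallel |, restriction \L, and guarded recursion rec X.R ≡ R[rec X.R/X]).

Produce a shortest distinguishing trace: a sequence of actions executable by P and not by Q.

b

LTS(P): 3 reachable states
  m0 = rec X. b.a.a.X :: —b→ m1
  m1 = a.a.(rec X. b.a.a.X) :: —a→ m2
  m2 = a.(rec X. b.a.a.X) :: —a→ m0
LTS(Q): 3 reachable states
  n0 = rec X. a.a.a.X :: —a→ n1
  n1 = a.a.(rec X. a.a.a.X) :: —a→ n2
  n2 = a.(rec X. a.a.a.X) :: —a→ n0
Run σ = ⟨b⟩ on P: start {m0}
  [1] b ⇒ {m1}
  ✓ P
Run σ = ⟨b⟩ on Q: start {n0}
  [1] b ⇒ ∅  — Q cannot continue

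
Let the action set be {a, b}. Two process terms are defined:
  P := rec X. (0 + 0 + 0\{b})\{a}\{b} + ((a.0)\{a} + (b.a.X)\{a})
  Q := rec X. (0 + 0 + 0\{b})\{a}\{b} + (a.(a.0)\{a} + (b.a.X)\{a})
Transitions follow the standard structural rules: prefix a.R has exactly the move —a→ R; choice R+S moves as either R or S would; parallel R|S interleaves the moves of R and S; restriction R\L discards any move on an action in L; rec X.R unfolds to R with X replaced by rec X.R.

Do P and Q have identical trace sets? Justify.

traces(P) ≠ traces(Q) — witness ⟨a⟩

Reachable graph of P (2 states):
  s0 = rec X. (0 + 0 + 0\{b})\{a}\{b} + ((a.0)\{a} + (b.a.X)\{a}) :: ··b··> s1
  s1 = (a.(rec X. (0 + 0 + 0\{b})\{a}\{b} + ((a.0)\{a} + (b.a.X)\{a})))\{a} :: (no moves)
Reachable graph of Q (3 states):
  t0 = rec X. (0 + 0 + 0\{b})\{a}\{b} + (a.(a.0)\{a} + (b.a.X)\{a}) :: ··a··> t1, ··b··> t2
  t1 = (a.0)\{a} :: (no moves)
  t2 = (a.(rec X. (0 + 0 + 0\{b})\{a}\{b} + (a.(a.0)\{a} + (b.a.X)\{a})))\{a} :: (no moves)
Run σ = ⟨a⟩ on Q: start {t0}
  after a @ step 1: {t1}
  — Q admits the full trace.
Run σ = ⟨a⟩ on P: start {s0}
  after a @ step 1: no successor for P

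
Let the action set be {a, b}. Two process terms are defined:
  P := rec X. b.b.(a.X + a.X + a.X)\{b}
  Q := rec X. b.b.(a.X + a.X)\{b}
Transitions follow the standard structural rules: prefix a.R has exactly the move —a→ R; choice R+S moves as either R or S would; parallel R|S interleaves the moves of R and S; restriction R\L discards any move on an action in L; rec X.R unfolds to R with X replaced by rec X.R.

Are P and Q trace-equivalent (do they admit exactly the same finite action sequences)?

trace-equivalent

LTS(P): 4 reachable states
  p0 = rec X. b.b.(a.X + a.X + a.X)\{b} :: =b=> p1
  p1 = b.(a.(rec X. b.b.(a.X + a.X + a.X)\{b}) + a.(rec X. b.b.(a.X + a.X + a.X)\{b}) + a.(rec X. b.b.(a.X + a.X + a.X)\{b}))\{b} :: =b=> p2
  p2 = (a.(rec X. b.b.(a.X + a.X + a.X)\{b}) + a.(rec X. b.b.(a.X + a.X + a.X)\{b}) + a.(rec X. b.b.(a.X + a.X + a.X)\{b}))\{b} :: =a=> p3
  p3 = (rec X. b.b.(a.X + a.X + a.X)\{b})\{b} :: (no moves)
LTS(Q): 4 reachable states
  q0 = rec X. b.b.(a.X + a.X)\{b} :: =b=> q1
  q1 = b.(a.(rec X. b.b.(a.X + a.X)\{b}) + a.(rec X. b.b.(a.X + a.X)\{b}))\{b} :: =b=> q2
  q2 = (a.(rec X. b.b.(a.X + a.X)\{b}) + a.(rec X. b.b.(a.X + a.X)\{b}))\{b} :: =a=> q3
  q3 = (rec X. b.b.(a.X + a.X)\{b})\{b} :: (no moves)
Coarsest stable partition (strong bisimilarity classes):
  B0 = {p0, q0}
  B1 = {p1, q1}
  B2 = {p2, q2}
  B3 = {p3, q3}
p0 ∈ B0, q0 ∈ B0 → same block
Bisimilar ⇒ trace-equivalent.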